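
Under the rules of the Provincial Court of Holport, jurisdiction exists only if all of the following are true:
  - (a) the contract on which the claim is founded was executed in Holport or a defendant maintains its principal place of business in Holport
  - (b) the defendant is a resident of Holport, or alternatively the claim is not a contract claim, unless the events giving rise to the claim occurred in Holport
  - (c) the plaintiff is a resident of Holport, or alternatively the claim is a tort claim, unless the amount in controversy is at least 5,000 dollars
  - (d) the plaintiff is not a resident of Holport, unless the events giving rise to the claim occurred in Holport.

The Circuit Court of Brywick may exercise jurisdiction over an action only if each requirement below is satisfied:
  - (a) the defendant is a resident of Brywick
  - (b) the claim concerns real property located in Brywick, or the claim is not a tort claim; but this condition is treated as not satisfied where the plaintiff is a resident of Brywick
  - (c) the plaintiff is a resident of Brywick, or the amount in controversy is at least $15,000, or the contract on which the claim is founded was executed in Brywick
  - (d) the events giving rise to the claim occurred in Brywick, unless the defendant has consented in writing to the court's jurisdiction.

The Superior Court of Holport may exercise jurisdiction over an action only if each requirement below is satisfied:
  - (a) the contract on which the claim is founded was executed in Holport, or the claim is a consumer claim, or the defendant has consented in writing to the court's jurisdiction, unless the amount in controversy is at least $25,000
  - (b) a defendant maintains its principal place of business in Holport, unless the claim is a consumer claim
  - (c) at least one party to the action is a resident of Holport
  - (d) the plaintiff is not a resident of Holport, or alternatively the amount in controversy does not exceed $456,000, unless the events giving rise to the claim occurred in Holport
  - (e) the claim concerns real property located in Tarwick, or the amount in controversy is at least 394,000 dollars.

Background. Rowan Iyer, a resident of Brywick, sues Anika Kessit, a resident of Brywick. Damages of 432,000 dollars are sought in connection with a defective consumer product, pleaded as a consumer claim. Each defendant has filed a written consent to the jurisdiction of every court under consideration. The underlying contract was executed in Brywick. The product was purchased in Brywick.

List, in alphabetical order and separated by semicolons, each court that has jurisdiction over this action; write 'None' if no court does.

The Provincial Court of Holport:
  (a) The contract was executed in Brywick, not Holport; no defendant is a corporation — every alternative fails. Condition not met.
  (b) The claim is a consumer claim, not a contract claim, so this disjunct is met. Met.
  (c) The plaintiff resides in Brywick, not Holport; the claim is a consumer claim, not a tort claim — no alternative holds. But the amount in controversy is USD 432,000, which meets the 5,000 dollars floor, and the 'unless' clause therefore excuses the requirement. Condition met.
  (d) The plaintiff resides in Brywick, which is not Holport. Condition met.
  → Not every requirement is met — no jurisdiction.
The Circuit Court of Brywick:
  (a) The defendant resides in Brywick. Condition met.
  (b) The claim is a consumer claim, not a tort claim, so one alternative holds. However, the plaintiff resides in Brywick, which falls within the stated exception and so defeats the condition. Not met.
  (c) The plaintiff resides in Brywick — that alternative is enough. Satisfied.
  (d) The operative events occurred in Brywick. Satisfied.
  → No jurisdiction.
The Superior Court of Holport:
  (a) The claim is a consumer claim, which satisfies one of the alternatives. Condition met.
  (b) No defendant is a corporation. However, the claim is a consumer claim, so the 'unless' proviso supplies this condition. Met.
  (c) No party resides in Holport. Condition not met.
  (d) The plaintiff resides in Brywick, which is not Holport, so one alternative holds. Met.
  (e) The amount in controversy is 432,000 dollars, which meets the $394,000 floor, so one alternative holds. Satisfied.
  → At least one condition fails; no jurisdiction.

None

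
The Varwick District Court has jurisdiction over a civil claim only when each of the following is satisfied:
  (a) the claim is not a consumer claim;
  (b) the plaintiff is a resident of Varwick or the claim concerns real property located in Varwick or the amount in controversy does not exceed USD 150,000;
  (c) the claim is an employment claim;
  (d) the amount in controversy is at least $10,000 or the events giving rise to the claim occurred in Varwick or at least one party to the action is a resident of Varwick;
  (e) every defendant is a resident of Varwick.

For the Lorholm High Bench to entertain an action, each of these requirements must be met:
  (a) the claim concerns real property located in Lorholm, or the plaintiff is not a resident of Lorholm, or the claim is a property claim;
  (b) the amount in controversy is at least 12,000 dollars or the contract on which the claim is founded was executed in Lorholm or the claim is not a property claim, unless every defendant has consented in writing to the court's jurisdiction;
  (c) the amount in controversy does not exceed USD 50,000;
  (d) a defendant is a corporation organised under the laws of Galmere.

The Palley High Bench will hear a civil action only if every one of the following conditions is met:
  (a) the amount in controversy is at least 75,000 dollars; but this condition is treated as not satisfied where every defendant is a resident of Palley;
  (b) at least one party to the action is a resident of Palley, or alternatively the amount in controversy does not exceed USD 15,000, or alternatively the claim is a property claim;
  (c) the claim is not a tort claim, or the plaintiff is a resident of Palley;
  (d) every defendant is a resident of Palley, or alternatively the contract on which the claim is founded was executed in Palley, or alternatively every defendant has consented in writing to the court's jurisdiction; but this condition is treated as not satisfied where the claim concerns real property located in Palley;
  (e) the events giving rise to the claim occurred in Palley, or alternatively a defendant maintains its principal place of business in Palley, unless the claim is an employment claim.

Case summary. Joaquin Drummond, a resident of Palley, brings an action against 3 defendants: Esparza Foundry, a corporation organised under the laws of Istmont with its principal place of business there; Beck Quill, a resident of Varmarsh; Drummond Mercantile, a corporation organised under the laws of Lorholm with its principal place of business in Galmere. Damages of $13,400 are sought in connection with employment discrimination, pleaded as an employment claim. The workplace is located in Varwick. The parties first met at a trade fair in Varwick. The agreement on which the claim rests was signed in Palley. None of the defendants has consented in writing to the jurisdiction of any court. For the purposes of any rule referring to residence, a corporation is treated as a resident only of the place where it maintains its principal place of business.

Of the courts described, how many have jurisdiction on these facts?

The Varwick District Court:
  (a) The claim is an employment claim, not a consumer claim. Satisfied.
  (b) The amount in controversy is $13,400, within the $150,000 ceiling, which satisfies one of the alternatives. Satisfied.
  (c) The claim is an employment claim. Condition met.
  (d) The amount in controversy is USD 13,400, which meets the $10,000 floor, so this disjunct is met. Condition met.
  (e) The defendants reside as follows — Esparza Foundry in Istmont, Beck Quill in Varmarsh, Drummond Mercantile in Galmere — not all in Varwick. Fails.
  → At least one condition fails; no jurisdiction.
The Lorholm High Bench:
  (a) The plaintiff resides in Palley, which is not Lorholm, so one alternative holds. Condition met.
  (b) The amount in controversy is USD 13,400, which meets the USD 12,000 floor — that alternative is enough. Met.
  (c) The amount in controversy is USD 13,400, within the 50,000 dollars ceiling. Condition met.
  (d) The corporate defendant(s) are organised in Istmont, Lorholm, not Galmere. Not satisfied.
  → The court lacks jurisdiction.
The Palley High Bench:
  (a) The amount in controversy is 13,400 dollars, below the 75,000 dollars floor. Fails.
  (b) Joaquin Drummond resides in Palley, so one alternative holds. Condition met.
  (c) The claim is an employment claim, not a tort claim, so one alternative holds. Met.
  (d) The contract was executed in Palley, so this disjunct is met. The exception is not triggered, since the claim does not concern real property. Condition met.
  (e) The operative events occurred in Varwick, not Palley; the corporate defendant(s) have their principal place of business in Galmere, Istmont, not Palley — no alternative holds. The proviso rescues it, though: the claim is an employment claim. Met.
  → The court lacks jurisdiction.
No court satisfies all of its conditions.

0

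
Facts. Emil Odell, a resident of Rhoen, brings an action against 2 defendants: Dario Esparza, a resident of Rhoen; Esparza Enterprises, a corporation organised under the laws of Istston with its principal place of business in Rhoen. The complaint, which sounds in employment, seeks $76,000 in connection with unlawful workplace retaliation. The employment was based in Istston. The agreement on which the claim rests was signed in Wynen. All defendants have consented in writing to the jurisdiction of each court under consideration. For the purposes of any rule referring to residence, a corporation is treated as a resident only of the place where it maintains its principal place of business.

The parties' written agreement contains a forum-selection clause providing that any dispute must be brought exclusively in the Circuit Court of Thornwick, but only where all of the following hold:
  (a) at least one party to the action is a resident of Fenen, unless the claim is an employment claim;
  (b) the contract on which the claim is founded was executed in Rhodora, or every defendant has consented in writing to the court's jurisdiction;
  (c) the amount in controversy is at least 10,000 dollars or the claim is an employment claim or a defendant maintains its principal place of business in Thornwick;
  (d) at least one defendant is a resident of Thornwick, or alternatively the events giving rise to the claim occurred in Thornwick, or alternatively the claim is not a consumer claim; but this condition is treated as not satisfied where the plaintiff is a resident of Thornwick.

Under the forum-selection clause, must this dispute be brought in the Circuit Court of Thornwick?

Yes

The Circuit Court of Thornwick:
  (a) No party resides in Fenen. But the claim is an employment claim, and the 'unless' clause therefore excuses the requirement. Satisfied.
  (b) Every defendant has filed written consent, so this disjunct is met. Condition met.
  (c) The amount in controversy is $76,000, which meets the 10,000 dollars floor, so this disjunct is met. Met.
  (d) The claim is an employment claim, not a consumer claim, so one alternative holds. The exception is not triggered, since the plaintiff resides in Rhoen, not Thornwick. Met.
  → The clause applies.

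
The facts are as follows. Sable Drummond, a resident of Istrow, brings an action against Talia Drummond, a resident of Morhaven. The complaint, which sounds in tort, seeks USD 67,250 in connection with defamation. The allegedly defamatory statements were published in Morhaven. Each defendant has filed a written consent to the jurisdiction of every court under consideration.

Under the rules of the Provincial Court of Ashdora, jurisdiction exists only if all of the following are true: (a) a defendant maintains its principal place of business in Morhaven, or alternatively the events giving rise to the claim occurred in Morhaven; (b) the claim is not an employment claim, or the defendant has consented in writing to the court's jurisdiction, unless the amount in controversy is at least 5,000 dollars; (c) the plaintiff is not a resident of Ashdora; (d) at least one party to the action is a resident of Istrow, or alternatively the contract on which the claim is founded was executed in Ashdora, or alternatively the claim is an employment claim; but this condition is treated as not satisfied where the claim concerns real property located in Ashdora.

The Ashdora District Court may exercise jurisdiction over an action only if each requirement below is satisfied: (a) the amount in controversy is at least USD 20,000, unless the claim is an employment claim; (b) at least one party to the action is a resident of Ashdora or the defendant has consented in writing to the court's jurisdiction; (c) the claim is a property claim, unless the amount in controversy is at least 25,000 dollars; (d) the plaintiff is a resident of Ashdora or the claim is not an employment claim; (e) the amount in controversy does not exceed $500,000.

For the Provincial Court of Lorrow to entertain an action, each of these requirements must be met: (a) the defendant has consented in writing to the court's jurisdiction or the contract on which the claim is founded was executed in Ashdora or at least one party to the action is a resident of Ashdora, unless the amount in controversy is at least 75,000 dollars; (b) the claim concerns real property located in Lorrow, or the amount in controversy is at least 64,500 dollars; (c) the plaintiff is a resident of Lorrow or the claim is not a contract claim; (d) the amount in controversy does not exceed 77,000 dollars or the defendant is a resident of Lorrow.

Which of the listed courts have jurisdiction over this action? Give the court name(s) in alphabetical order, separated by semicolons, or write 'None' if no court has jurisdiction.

The Provincial Court of Ashdora:
  (a) The operative events occurred in Morhaven, which satisfies one of the alternatives. Condition met.
  (b) The claim is a tort claim, not an employment claim, which satisfies one of the alternatives. Met.
  (c) The plaintiff resides in Istrow, which is not Ashdora. Condition met.
  (d) Sable Drummond resides in Istrow — that alternative is enough. And the carve-out is inapplicable — the claim does not concern real property. Met.
  → Every requirement is satisfied — jurisdiction.
The Ashdora District Court:
  (a) The amount in controversy is $67,250, which meets the 20,000 dollars floor. Met.
  (b) Every defendant has filed written consent, so this disjunct is met. Met.
  (c) The claim is a tort claim, not a property claim. But the amount in controversy is $67,250, which meets the 25,000 dollars floor, and the 'unless' clause therefore excuses the requirement. Satisfied.
  (d) The claim is a tort claim, not an employment claim, so this disjunct is met. Satisfied.
  (e) The amount in controversy is USD 67,250, within the 500,000 dollars ceiling. Met.
  → Jurisdiction lies.
The Provincial Court of Lorrow:
  (a) Every defendant has filed written consent, so this disjunct is met. Satisfied.
  (b) The amount in controversy is $67,250, which meets the USD 64,500 floor, so one alternative holds. Satisfied.
  (c) The claim is a tort claim, not a contract claim, so this disjunct is met. Condition met.
  (d) The amount in controversy is USD 67,250, within the USD 77,000 ceiling, so one alternative holds. Satisfied.
  → Every requirement is satisfied — jurisdiction.

the Ashdora District Court; the Provincial Court of Ashdora; the Provincial Court of Lorrow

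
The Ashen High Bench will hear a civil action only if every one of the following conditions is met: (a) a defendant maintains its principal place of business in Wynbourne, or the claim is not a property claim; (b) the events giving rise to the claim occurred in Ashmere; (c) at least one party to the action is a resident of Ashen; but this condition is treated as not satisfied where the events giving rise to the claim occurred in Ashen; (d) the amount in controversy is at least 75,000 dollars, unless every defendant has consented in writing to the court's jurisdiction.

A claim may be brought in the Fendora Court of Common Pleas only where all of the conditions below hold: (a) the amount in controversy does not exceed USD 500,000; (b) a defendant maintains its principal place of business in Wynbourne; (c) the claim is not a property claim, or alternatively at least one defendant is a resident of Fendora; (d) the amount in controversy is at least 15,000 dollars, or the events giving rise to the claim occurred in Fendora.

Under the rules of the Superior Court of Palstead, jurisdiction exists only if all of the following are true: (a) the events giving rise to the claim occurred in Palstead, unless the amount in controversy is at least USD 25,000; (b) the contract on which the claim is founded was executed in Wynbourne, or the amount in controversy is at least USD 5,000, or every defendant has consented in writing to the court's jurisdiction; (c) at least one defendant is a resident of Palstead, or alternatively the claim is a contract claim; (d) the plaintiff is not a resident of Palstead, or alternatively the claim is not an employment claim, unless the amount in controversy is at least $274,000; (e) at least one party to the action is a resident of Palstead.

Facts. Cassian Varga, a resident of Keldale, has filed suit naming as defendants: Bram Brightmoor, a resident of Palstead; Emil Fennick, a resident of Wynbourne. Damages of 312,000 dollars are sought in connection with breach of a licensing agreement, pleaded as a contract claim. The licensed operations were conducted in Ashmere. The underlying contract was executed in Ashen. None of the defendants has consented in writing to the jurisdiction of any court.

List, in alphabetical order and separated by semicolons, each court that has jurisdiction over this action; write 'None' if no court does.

The Ashen High Bench:
  (a) The claim is a contract claim, not a property claim, which satisfies one of the alternatives. Met.
  (b) The operative events occurred in Ashmere. Met.
  (c) No party resides in Ashen. Fails.
  (d) The amount in controversy is $312,000, which meets the $75,000 floor. Satisfied.
  → No jurisdiction.
The Fendora Court of Common Pleas:
  (a) The amount in controversy is $312,000, within the USD 500,000 ceiling. Satisfied.
  (b) No defendant is a corporation. Not met.
  (c) The claim is a contract claim, not a property claim, which satisfies one of the alternatives. Condition met.
  (d) The amount in controversy is 312,000 dollars, which meets the 15,000 dollars floor, which satisfies one of the alternatives. Condition met.
  → No jurisdiction.
The Superior Court of Palstead:
  (a) The operative events occurred in Ashmere, not Palstead. But the amount in controversy is $312,000, which meets the 25,000 dollars floor, and the 'unless' clause therefore excuses the requirement. Satisfied.
  (b) The amount in controversy is 312,000 dollars, which meets the USD 5,000 floor, so one alternative holds. Satisfied.
  (c) Bram Brightmoor resides in Palstead, so one alternative holds. Satisfied.
  (d) The plaintiff resides in Keldale, which is not Palstead — that alternative is enough. Met.
  (e) Bram Brightmoor resides in Palstead. Satisfied.
  → Every requirement is satisfied — jurisdiction.

the Superior Court of Palstead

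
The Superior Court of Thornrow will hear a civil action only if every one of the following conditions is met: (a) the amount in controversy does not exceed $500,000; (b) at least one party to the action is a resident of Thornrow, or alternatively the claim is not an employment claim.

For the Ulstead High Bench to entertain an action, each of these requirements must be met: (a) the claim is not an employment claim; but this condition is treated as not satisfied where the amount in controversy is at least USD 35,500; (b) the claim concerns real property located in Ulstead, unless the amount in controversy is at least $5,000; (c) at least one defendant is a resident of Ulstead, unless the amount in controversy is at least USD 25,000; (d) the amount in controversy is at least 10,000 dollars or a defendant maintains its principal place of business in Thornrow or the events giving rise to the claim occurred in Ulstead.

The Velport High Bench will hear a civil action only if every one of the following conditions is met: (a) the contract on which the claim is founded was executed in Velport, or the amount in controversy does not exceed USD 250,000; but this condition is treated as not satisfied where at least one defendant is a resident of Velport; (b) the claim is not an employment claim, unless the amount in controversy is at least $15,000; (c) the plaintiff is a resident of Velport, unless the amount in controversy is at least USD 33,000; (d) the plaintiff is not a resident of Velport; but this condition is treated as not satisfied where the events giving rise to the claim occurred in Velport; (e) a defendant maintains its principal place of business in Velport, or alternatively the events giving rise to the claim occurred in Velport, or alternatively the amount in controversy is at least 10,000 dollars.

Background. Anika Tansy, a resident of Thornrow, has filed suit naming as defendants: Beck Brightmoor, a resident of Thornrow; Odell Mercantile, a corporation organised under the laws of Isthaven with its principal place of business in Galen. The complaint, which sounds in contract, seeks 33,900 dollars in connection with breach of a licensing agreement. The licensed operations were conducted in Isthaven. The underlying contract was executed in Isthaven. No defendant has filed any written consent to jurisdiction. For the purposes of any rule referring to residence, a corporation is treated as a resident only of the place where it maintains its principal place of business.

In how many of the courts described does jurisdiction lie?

3

The Superior Court of Thornrow:
  (a) The amount in controversy is $33,900, within the 500,000 dollars ceiling. Met.
  (b) Anika Tansy resides in Thornrow, so this disjunct is met. Satisfied.
  → Every requirement is satisfied — jurisdiction.
The Ulstead High Bench:
  (a) The claim is a contract claim, not an employment claim. And the carve-out is inapplicable — the amount in controversy is $33,900, below the $35,500 floor. Satisfied.
  (b) The claim does not concern real property. But the amount in controversy is 33,900 dollars, which meets the USD 5,000 floor, and the 'unless' clause therefore excuses the requirement. Satisfied.
  (c) No defendant resides in Ulstead (they reside in Thornrow, Galen). The proviso rescues it, though: the amount in controversy is USD 33,900, which meets the USD 25,000 floor. Condition met.
  (d) The amount in controversy is 33,900 dollars, which meets the 10,000 dollars floor, which satisfies one of the alternatives. Condition met.
  → All conditions met; jurisdiction exists.
The Velport High Bench:
  (a) The amount in controversy is $33,900, within the USD 250,000 ceiling — that alternative is enough. And the carve-out is inapplicable — no defendant resides in Velport (they reside in Thornrow, Galen). Met.
  (b) The claim is a contract claim, not an employment claim. Condition met.
  (c) The plaintiff resides in Thornrow, not Velport. However, the amount in controversy is 33,900 dollars, which meets the USD 33,000 floor, so the 'unless' proviso supplies this condition. Met.
  (d) The plaintiff resides in Thornrow, which is not Velport. The exception is not triggered, since the operative events occurred in Isthaven, not Velport. Condition met.
  (e) The amount in controversy is $33,900, which meets the $10,000 floor, so this disjunct is met. Satisfied.
  → Jurisdiction lies.
Courts with jurisdiction: the Superior Court of Thornrow, the Ulstead High Bench, the Velport High Bench — 3 in total.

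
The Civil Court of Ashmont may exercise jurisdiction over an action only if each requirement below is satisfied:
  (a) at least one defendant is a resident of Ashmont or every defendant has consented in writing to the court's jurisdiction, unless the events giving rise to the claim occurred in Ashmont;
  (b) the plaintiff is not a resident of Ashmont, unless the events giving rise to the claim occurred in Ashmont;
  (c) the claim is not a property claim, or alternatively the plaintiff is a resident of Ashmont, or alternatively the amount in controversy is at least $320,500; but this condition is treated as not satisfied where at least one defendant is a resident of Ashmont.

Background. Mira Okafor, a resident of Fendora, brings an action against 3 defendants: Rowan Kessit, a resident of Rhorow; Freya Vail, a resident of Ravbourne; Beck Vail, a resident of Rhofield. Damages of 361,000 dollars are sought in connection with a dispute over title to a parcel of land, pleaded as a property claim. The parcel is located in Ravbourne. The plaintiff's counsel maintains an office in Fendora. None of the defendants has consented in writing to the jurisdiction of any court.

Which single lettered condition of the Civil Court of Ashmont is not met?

The Civil Court of Ashmont:
  (a) No defendant resides in Ashmont (they reside in Rhorow, Ravbourne, Rhofield); no such written consent has been filed — every alternative fails. And the operative events occurred in Ravbourne, not Ashmont, so the proviso does not save it. Not satisfied.
  (b) The plaintiff resides in Fendora, which is not Ashmont. Met.
  (c) The amount in controversy is 361,000 dollars, which meets the USD 320,500 floor — that alternative is enough. And the carve-out is inapplicable — no defendant resides in Ashmont (they reside in Rhorow, Ravbourne, Rhofield). Satisfied.
Only condition (a) fails.

(a)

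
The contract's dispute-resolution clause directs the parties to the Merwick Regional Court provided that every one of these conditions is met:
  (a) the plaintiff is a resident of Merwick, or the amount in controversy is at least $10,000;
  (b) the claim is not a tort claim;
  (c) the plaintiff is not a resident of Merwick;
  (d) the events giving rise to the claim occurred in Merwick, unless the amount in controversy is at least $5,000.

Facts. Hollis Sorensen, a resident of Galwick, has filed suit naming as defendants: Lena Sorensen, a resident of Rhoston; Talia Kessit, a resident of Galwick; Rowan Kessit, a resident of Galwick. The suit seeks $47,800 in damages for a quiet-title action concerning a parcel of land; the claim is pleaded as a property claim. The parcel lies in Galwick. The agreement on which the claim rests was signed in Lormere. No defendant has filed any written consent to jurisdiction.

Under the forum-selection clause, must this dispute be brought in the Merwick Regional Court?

The Merwick Regional Court:
  (a) The amount in controversy is USD 47,800, which meets the 10,000 dollars floor, so one alternative holds. Met.
  (b) The claim is a property claim, not a tort claim. Satisfied.
  (c) The plaintiff resides in Galwick, which is not Merwick. Satisfied.
  (d) The operative events occurred in Galwick, not Merwick. The proviso rescues it, though: the amount in controversy is $47,800, which meets the 5,000 dollars floor. Condition met.
  → The clause applies.

Yes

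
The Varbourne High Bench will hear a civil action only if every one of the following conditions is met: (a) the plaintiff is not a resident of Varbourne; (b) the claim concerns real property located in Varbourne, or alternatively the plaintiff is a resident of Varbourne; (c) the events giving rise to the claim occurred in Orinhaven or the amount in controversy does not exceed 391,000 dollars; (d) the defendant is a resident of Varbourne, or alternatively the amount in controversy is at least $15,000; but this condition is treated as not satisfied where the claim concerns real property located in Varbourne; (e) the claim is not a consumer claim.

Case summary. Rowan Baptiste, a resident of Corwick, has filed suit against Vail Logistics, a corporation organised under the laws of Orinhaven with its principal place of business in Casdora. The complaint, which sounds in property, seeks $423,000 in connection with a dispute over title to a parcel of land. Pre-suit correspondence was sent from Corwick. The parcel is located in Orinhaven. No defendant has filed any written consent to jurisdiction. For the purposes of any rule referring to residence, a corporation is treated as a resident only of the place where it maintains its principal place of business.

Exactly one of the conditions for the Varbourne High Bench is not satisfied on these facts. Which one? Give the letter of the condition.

The Varbourne High Bench:
  (a) The plaintiff resides in Corwick, which is not Varbourne. Met.
  (b) The property lies in Orinhaven, not Varbourne; the plaintiff resides in Corwick, not Varbourne — every alternative fails. Condition not met.
  (c) The operative events occurred in Orinhaven, so this disjunct is met. Condition met.
  (d) The amount in controversy is $423,000, which meets the $15,000 floor, so one alternative holds. And the carve-out is inapplicable — the property lies in Orinhaven, not Varbourne. Condition met.
  (e) The claim is a property claim, not a consumer claim. Met.
Only condition (b) fails.

(b)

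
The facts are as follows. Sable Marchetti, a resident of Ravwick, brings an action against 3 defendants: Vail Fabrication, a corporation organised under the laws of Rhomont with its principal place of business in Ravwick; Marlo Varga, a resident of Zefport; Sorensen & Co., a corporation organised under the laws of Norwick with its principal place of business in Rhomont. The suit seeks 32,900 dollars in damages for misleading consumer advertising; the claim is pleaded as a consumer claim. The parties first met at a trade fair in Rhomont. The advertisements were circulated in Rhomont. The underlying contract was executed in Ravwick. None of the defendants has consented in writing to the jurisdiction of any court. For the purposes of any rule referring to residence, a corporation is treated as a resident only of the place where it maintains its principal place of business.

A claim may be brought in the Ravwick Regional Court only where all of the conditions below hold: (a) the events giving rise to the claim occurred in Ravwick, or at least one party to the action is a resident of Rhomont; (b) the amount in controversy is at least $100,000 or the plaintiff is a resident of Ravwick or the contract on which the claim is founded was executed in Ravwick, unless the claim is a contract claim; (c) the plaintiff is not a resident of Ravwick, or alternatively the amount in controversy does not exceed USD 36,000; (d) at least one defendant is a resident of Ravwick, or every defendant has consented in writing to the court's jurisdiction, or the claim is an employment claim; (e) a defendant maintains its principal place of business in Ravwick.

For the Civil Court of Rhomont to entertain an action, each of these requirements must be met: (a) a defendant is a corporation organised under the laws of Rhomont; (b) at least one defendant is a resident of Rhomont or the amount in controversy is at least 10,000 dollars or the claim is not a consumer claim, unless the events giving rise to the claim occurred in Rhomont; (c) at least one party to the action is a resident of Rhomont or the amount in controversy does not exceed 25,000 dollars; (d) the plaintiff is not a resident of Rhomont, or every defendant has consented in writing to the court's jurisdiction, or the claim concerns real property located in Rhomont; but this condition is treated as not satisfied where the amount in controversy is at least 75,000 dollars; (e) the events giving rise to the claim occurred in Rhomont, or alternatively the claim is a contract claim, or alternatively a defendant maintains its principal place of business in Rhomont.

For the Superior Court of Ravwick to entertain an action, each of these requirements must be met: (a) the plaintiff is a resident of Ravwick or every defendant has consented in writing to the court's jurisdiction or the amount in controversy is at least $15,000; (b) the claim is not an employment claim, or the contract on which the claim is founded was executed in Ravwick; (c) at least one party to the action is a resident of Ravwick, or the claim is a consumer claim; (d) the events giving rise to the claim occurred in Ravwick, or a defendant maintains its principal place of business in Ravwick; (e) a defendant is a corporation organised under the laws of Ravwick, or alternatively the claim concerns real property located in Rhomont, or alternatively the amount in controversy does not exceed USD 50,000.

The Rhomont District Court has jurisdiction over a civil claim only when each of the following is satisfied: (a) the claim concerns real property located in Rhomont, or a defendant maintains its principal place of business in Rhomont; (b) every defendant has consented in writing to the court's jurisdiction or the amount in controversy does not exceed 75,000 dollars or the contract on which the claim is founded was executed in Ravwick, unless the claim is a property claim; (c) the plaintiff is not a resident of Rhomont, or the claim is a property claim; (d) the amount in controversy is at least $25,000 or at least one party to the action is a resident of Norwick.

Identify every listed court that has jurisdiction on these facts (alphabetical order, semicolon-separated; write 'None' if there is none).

The Ravwick Regional Court:
  (a) Sorensen & Co. resides in Rhomont — that alternative is enough. Met.
  (b) The plaintiff resides in Ravwick, so this disjunct is met. Met.
  (c) The amount in controversy is 32,900 dollars, within the 36,000 dollars ceiling, which satisfies one of the alternatives. Condition met.
  (d) Vail Fabrication resides in Ravwick, so one alternative holds. Satisfied.
  (e) Vail Fabrication has its principal place of business in Ravwick. Met.
  → Every requirement is satisfied — jurisdiction.
The Civil Court of Rhomont:
  (a) Vail Fabrication is organised under the laws of Rhomont. Condition met.
  (b) Sorensen & Co. resides in Rhomont, so one alternative holds. Met.
  (c) Sorensen & Co. resides in Rhomont — that alternative is enough. Satisfied.
  (d) The plaintiff resides in Ravwick, which is not Rhomont, so this disjunct is met. The carve-out does not apply: the amount in controversy is 32,900 dollars, below the USD 75,000 floor. Condition met.
  (e) The operative events occurred in Rhomont, which satisfies one of the alternatives. Satisfied.
  → Jurisdiction lies.
The Superior Court of Ravwick:
  (a) The plaintiff resides in Ravwick, which satisfies one of the alternatives. Satisfied.
  (b) The claim is a consumer claim, not an employment claim, so this disjunct is met. Met.
  (c) Sable Marchetti resides in Ravwick, so this disjunct is met. Met.
  (d) Vail Fabrication has its principal place of business in Ravwick — that alternative is enough. Satisfied.
  (e) The amount in controversy is $32,900, within the 50,000 dollars ceiling — that alternative is enough. Satisfied.
  → Every requirement is satisfied — jurisdiction.
The Rhomont District Court:
  (a) Sorensen & Co. has its principal place of business in Rhomont, so one alternative holds. Condition met.
  (b) The amount in controversy is 32,900 dollars, within the $75,000 ceiling, which satisfies one of the alternatives. Condition met.
  (c) The plaintiff resides in Ravwick, which is not Rhomont, so this disjunct is met. Met.
  (d) The amount in controversy is 32,900 dollars, which meets the 25,000 dollars floor, so one alternative holds. Condition met.
  → Jurisdiction lies.

the Civil Court of Rhomont; the Ravwick Regional Court; the Rhomont District Court; the Superior Court of Ravwick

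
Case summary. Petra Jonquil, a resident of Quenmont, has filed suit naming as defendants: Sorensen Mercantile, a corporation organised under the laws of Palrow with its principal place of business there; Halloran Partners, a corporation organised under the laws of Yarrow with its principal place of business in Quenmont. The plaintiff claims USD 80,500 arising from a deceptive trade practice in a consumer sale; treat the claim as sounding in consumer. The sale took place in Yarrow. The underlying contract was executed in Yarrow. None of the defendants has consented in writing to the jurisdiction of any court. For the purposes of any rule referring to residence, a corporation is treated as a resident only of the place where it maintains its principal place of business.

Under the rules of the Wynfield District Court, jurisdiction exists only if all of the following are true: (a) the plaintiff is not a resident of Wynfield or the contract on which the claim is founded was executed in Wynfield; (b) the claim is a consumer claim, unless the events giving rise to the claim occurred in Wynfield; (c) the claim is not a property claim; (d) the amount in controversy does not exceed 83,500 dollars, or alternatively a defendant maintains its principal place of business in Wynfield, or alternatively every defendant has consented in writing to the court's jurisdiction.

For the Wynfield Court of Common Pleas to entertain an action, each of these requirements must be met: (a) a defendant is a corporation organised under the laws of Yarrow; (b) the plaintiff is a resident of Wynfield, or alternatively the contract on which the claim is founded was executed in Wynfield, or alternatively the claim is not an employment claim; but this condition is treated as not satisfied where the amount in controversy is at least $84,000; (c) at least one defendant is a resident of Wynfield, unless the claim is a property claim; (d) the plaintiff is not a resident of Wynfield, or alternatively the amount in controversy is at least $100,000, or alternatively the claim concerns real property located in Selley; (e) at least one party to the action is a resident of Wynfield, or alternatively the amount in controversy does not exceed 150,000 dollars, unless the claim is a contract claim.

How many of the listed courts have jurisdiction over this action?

The Wynfield District Court:
  (a) The plaintiff resides in Quenmont, which is not Wynfield, which satisfies one of the alternatives. Condition met.
  (b) The claim is a consumer claim. Condition met.
  (c) The claim is a consumer claim, not a property claim. Met.
  (d) The amount in controversy is $80,500, within the $83,500 ceiling, which satisfies one of the alternatives. Condition met.
  → Jurisdiction lies.
The Wynfield Court of Common Pleas:
  (a) Halloran Partners is organised under the laws of Yarrow. Condition met.
  (b) The claim is a consumer claim, not an employment claim — that alternative is enough. The carve-out does not apply: the amount in controversy is $80,500, below the USD 84,000 floor. Met.
  (c) No defendant resides in Wynfield (they reside in Palrow, Quenmont). The proviso offers no rescue either, since the claim is a consumer claim, not a property claim. Not satisfied.
  (d) The plaintiff resides in Quenmont, which is not Wynfield, which satisfies one of the alternatives. Satisfied.
  (e) The amount in controversy is USD 80,500, within the 150,000 dollars ceiling — that alternative is enough. Satisfied.
  → At least one condition fails; no jurisdiction.
Courts with jurisdiction: the Wynfield District Court — 1 in total.

1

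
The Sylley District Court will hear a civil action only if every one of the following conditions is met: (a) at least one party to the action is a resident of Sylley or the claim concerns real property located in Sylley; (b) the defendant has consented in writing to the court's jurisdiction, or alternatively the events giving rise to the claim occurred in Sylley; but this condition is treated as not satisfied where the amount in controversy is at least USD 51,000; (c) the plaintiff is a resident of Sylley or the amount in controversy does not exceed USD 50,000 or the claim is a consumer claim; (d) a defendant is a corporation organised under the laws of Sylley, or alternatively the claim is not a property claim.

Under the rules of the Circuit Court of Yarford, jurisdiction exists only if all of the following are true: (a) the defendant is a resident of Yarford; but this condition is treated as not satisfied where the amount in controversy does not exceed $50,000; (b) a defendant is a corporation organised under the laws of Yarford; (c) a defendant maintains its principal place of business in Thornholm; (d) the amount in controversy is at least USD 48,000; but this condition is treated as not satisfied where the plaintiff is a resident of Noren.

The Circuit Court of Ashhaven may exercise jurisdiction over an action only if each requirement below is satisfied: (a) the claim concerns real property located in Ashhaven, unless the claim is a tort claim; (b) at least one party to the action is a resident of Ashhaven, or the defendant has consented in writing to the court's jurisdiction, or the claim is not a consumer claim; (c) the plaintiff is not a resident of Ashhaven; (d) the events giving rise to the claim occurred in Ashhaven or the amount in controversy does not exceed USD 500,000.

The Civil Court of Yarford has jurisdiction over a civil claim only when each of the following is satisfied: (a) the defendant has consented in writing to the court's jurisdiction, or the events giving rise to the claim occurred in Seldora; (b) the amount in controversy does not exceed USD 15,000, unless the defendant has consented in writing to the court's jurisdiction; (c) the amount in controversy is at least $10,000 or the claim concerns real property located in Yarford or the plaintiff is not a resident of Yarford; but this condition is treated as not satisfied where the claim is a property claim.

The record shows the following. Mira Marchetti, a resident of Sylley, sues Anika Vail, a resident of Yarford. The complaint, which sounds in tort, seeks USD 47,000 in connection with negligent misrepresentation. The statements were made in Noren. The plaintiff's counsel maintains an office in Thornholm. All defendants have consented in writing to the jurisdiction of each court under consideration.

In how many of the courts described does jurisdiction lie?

The Sylley District Court:
  (a) Mira Marchetti resides in Sylley, which satisfies one of the alternatives. Satisfied.
  (b) Every defendant has filed written consent, which satisfies one of the alternatives. And the carve-out is inapplicable — the amount in controversy is $47,000, below the 51,000 dollars floor. Condition met.
  (c) The plaintiff resides in Sylley — that alternative is enough. Satisfied.
  (d) The claim is a tort claim, not a property claim — that alternative is enough. Satisfied.
  → All conditions met; jurisdiction exists.
The Circuit Court of Yarford:
  (a) The defendant resides in Yarford. But the amount in controversy is USD 47,000, within the 50,000 dollars ceiling, triggering the carve-out and defeating this condition. Condition not met.
  (b) No defendant is a corporation. Not met.
  (c) No defendant is a corporation. Not met.
  (d) The amount in controversy is 47,000 dollars, below the 48,000 dollars floor. Not satisfied.
  → The court lacks jurisdiction.
The Circuit Court of Ashhaven:
  (a) The claim does not concern real property. But the claim is a tort claim, and the 'unless' clause therefore excuses the requirement. Satisfied.
  (b) Every defendant has filed written consent, which satisfies one of the alternatives. Condition met.
  (c) The plaintiff resides in Sylley, which is not Ashhaven. Condition met.
  (d) The amount in controversy is 47,000 dollars, within the 500,000 dollars ceiling — that alternative is enough. Met.
  → Every requirement is satisfied — jurisdiction.
The Civil Court of Yarford:
  (a) Every defendant has filed written consent, so this disjunct is met. Condition met.
  (b) The amount in controversy is 47,000 dollars, above the 15,000 dollars ceiling. But every defendant has filed written consent, and the 'unless' clause therefore excuses the requirement. Condition met.
  (c) The amount in controversy is USD 47,000, which meets the 10,000 dollars floor, so one alternative holds. The exception is not triggered, since the claim is a tort claim, not a property claim. Met.
  → The court has jurisdiction.
Courts with jurisdiction: the Sylley District Court, the Circuit Court of Ashhaven, the Civil Court of Yarford — 3 in total.

3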